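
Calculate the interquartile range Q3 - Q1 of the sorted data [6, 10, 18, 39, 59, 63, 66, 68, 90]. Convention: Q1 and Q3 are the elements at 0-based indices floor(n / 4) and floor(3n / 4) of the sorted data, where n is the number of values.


The data has n = 9 elements.
Q1 index = floor(9 / 4) = floor(2.25) = 2; Q3 index = floor(3 * 9 / 4) = floor(6.75) = 6
Q1 = element at index 2 = 18
Q3 = element at index 6 = 66
IQR = 66 - 18 = 48
Final answer: 48


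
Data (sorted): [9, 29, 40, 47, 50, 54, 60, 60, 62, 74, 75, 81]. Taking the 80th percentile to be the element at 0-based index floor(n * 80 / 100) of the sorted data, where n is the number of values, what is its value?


The dataset has n = 12 elements.
Index = floor(12 * 80 / 100) = floor(960 / 100) = floor(9.6) = 9
Counting from index 0 in the sorted data, the element at index 9 is 74.
Final answer: 74


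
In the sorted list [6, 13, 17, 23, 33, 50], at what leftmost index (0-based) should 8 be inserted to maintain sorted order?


List is sorted: [6, 13, 17, 23, 33, 50]
We need the leftmost position where 8 can be inserted, i.e. the first index whose element is >= 8 (or the end of the list if none is).
Binary search with low=0, high=6 (0-based indices):
  low=0, high=6, mid=3: a[3]=23 >= 8, so high = 3
  low=0, high=3, mid=1: a[1]=13 >= 8, so high = 1
  low=0, high=1, mid=0: a[0]=6 < 8, so low = 1
Now low = high = 1, so the insertion index is 1.
Final answer: 1


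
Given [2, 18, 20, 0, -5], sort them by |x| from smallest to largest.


Compute absolute values:
  |2| = 2
  |18| = 18
  |20| = 20
  |0| = 0
  |-5| = 5
Absolute values in increasing order: 0 < 2 < 5 < 18 < 20
Listing the original numbers in that order gives the answer.
Final answer: [0, 2, -5, 18, 20]


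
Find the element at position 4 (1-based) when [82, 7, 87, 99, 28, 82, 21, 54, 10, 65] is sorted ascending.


Sort ascending: [7, 10, 21, 28, 54, 65, 82, 82, 87, 99]
The 4th element (1-indexed) is at index 3.
Value = 28
Final answer: 28


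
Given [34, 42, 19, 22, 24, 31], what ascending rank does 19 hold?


Sort ascending: [19, 22, 24, 31, 34, 42]
Find 19 in the sorted list.
19 is at position 1 (1-indexed).
Final answer: 1


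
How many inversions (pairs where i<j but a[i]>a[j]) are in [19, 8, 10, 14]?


For each element, count the later elements that are smaller than it:
  19 (index 0): smaller elements after it = [8, 10, 14] -> 3
  8 (index 1): smaller elements after it = [] -> 0
  10 (index 2): smaller elements after it = [] -> 0
Total inversions = 3 + 0 + 0 = 3
Final answer: 3


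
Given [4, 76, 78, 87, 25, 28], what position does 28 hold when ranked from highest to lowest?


Sort descending: [87, 78, 76, 28, 25, 4]
Find 28 in the sorted list.
28 is at position 4.
Final answer: 4


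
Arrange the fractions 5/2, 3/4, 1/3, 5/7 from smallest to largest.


Convert to decimal for comparison:
  5/2 = 2.5
  3/4 = 0.75
  1/3 = 0.3333
  5/7 = 0.7143
Decimals in increasing order: 0.3333 < 0.7143 < 0.75 < 2.5
Writing each back as its fraction gives the sorted order.
Final answer: 1/3, 5/7, 3/4, 5/2


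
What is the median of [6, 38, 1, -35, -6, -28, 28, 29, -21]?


First, sort the list: [-35, -28, -21, -6, 1, 6, 28, 29, 38]
The list has 9 elements (odd count).
The middle index is 4 (0-based), and the element there is 1.
Final answer: 1


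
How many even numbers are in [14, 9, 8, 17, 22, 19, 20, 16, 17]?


Check each element:
  14 is even
  9 is odd
  8 is even
  17 is odd
  22 is even
  19 is odd
  20 is even
  16 is even
  17 is odd
Evens: [14, 8, 22, 20, 16]
Count of evens = 5
Final answer: 5


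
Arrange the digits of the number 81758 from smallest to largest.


The number 81758 has digits: 8, 1, 7, 5, 8
Sorted: 1, 5, 7, 8, 8
Joining the sorted digits gives the result.
Final answer: 15788


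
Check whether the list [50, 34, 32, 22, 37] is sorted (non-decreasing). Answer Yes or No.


Check consecutive pairs:
  50 <= 34? False
  34 <= 32? False
  32 <= 22? False
  22 <= 37? True
3 consecutive pair(s) are out of order, so the list is not sorted.
Final answer: No


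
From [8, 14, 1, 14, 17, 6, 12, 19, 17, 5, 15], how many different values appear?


List all unique values:
Distinct values: [1, 5, 6, 8, 12, 14, 15, 17, 19]
Count = 9
Final answer: 9


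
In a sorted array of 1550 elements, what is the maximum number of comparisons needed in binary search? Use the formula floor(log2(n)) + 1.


Binary search halves the search space each step.
Maximum comparisons = floor(log2(1550)) + 1
log2(1550) = 10.5981
floor(log2(1550)) = 10, so 10 + 1 = 11
Final answer: 11


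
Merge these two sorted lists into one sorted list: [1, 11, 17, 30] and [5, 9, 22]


List A: [1, 11, 17, 30]
List B: [5, 9, 22]
Repeatedly compare the front elements and take the smaller:
  1 vs 5 -> take 1
  11 vs 5 -> take 5
  11 vs 9 -> take 9
  11 vs 22 -> take 11
  17 vs 22 -> take 17
  30 vs 22 -> take 22
  B is exhausted; append the rest of A: [30]
Final answer: [1, 5, 9, 11, 17, 22, 30]


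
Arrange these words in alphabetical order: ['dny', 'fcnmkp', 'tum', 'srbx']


Compare strings character by character (the first differing letter decides):
  'dny' < 'fcnmkp' since 'd' < 'f' at position 1
  'fcnmkp' < 'srbx' since 'f' < 's' at position 1
  'srbx' < 'tum' since 's' < 't' at position 1
Chaining these comparisons gives the alphabetical order.
Final answer: ['dny', 'fcnmkp', 'srbx', 'tum']


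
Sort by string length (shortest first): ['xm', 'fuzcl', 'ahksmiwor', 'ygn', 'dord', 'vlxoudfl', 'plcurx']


Compute lengths:
  'xm' has length 2
  'fuzcl' has length 5
  'ahksmiwor' has length 9
  'ygn' has length 3
  'dord' has length 4
  'vlxoudfl' has length 8
  'plcurx' has length 6
Lengths in increasing order: 2 < 3 < 4 < 5 < 6 < 8 < 9
Listing the words in that order gives the answer.
Final answer: ['xm', 'ygn', 'dord', 'fuzcl', 'plcurx', 'vlxoudfl', 'ahksmiwor']


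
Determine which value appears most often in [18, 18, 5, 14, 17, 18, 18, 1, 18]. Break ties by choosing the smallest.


Count the frequency of each value:
  1 appears 1 time(s)
  5 appears 1 time(s)
  14 appears 1 time(s)
  17 appears 1 time(s)
  18 appears 5 time(s)
Maximum frequency is 5.
Only 18 reaches that frequency, so it is the mode.
Final answer: 18


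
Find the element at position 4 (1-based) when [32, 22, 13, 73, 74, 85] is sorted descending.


Sort descending: [85, 74, 73, 32, 22, 13]
The 4th element (1-indexed) is at index 3.
Value = 32
Final answer: 32


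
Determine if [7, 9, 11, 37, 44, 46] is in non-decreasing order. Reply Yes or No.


Check consecutive pairs:
  7 <= 9? True
  9 <= 11? True
  11 <= 37? True
  37 <= 44? True
  44 <= 46? True
Every consecutive pair is in order, so the list is non-decreasing.
Final answer: Yes


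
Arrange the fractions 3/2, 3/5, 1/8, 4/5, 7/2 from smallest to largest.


Convert to decimal for comparison:
  3/2 = 1.5
  3/5 = 0.6
  1/8 = 0.125
  4/5 = 0.8
  7/2 = 3.5
Decimals in increasing order: 0.125 < 0.6 < 0.8 < 1.5 < 3.5
Writing each back as its fraction gives the sorted order.
Final answer: 1/8, 3/5, 4/5, 3/2, 7/2


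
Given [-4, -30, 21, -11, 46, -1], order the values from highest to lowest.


Original list: [-4, -30, 21, -11, 46, -1]
Repeatedly take the largest remaining element:
  Remaining [-4, -30, 21, -11, 46, -1] -> largest is 46
  Remaining [-4, -30, 21, -11, -1] -> largest is 21
  Remaining [-4, -30, -11, -1] -> largest is -1
  Remaining [-4, -30, -11] -> largest is -4
  Remaining [-30, -11] -> largest is -11
  Remaining [-30] -> largest is -30
Collecting the picks in order gives the descending list.
Final answer: [46, 21, -1, -4, -11, -30]


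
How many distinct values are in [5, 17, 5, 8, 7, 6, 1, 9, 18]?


List all unique values:
Distinct values: [1, 5, 6, 7, 8, 9, 17, 18]
Count = 8
Final answer: 8


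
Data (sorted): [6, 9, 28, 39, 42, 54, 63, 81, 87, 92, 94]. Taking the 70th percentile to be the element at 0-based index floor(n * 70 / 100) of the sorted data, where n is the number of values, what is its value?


The dataset has n = 11 elements.
Index = floor(11 * 70 / 100) = floor(770 / 100) = floor(7.7) = 7
Counting from index 0 in the sorted data, the element at index 7 is 81.
Final answer: 81


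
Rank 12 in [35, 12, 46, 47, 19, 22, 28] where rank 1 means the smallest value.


Sort ascending: [12, 19, 22, 28, 35, 46, 47]
Find 12 in the sorted list.
12 is at position 1 (1-indexed).
Final answer: 1


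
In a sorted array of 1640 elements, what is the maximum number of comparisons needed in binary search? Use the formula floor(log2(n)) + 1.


Binary search halves the search space each step.
Maximum comparisons = floor(log2(1640)) + 1
log2(1640) = 10.6795
floor(log2(1640)) = 10, so 10 + 1 = 11
Final answer: 11


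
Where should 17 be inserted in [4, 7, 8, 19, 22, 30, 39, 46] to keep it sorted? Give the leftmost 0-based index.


List is sorted: [4, 7, 8, 19, 22, 30, 39, 46]
We need the leftmost position where 17 can be inserted, i.e. the first index whose element is >= 17 (or the end of the list if none is).
Binary search with low=0, high=8 (0-based indices):
  low=0, high=8, mid=4: a[4]=22 >= 17, so high = 4
  low=0, high=4, mid=2: a[2]=8 < 17, so low = 3
  low=3, high=4, mid=3: a[3]=19 >= 17, so high = 3
Now low = high = 3, so the insertion index is 3.
Final answer: 3


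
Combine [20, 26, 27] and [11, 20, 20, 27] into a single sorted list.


List A: [20, 26, 27]
List B: [11, 20, 20, 27]
Repeatedly compare the front elements and take the smaller:
  20 vs 11 -> take 11
  20 vs 20 -> take 20
  26 vs 20 -> take 20
  26 vs 20 -> take 20
  26 vs 27 -> take 26
  27 vs 27 -> take 27
  A is exhausted; append the rest of B: [27]
Final answer: [11, 20, 20, 20, 26, 27, 27]


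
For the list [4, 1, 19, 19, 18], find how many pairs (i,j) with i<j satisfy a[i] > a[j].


For each element, count the later elements that are smaller than it:
  4 (index 0): smaller elements after it = [1] -> 1
  1 (index 1): smaller elements after it = [] -> 0
  19 (index 2): smaller elements after it = [18] -> 1
  19 (index 3): smaller elements after it = [18] -> 1
Total inversions = 1 + 0 + 1 + 1 = 3
Final answer: 3


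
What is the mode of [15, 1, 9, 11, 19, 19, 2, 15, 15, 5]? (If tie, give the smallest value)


Count the frequency of each value:
  1 appears 1 time(s)
  2 appears 1 time(s)
  5 appears 1 time(s)
  9 appears 1 time(s)
  11 appears 1 time(s)
  15 appears 3 time(s)
  19 appears 2 time(s)
Maximum frequency is 3.
Only 15 reaches that frequency, so it is the mode.
Final answer: 15


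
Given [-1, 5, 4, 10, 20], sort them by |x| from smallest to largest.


Compute absolute values:
  |-1| = 1
  |5| = 5
  |4| = 4
  |10| = 10
  |20| = 20
Absolute values in increasing order: 1 < 4 < 5 < 10 < 20
Listing the original numbers in that order gives the answer.
Final answer: [-1, 4, 5, 10, 20]


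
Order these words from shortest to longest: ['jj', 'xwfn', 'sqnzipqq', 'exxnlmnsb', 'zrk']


Compute lengths:
  'jj' has length 2
  'xwfn' has length 4
  'sqnzipqq' has length 8
  'exxnlmnsb' has length 9
  'zrk' has length 3
Lengths in increasing order: 2 < 3 < 4 < 8 < 9
Listing the words in that order gives the answer.
Final answer: ['jj', 'zrk', 'xwfn', 'sqnzipqq', 'exxnlmnsb']


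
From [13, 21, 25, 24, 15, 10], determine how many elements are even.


Check each element:
  13 is odd
  21 is odd
  25 is odd
  24 is even
  15 is odd
  10 is even
Evens: [24, 10]
Count of evens = 2
Final answer: 2


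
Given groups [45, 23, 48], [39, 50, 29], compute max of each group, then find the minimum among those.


Find max of each group:
  Group 1: [45, 23, 48] -> max = 48
  Group 2: [39, 50, 29] -> max = 50
Maxes: [48, 50]
Minimum of maxes = 48
Final answer: 48


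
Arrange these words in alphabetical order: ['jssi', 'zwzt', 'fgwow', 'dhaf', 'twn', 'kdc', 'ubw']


Compare strings character by character (the first differing letter decides):
  'dhaf' < 'fgwow' since 'd' < 'f' at position 1
  'fgwow' < 'jssi' since 'f' < 'j' at position 1
  'jssi' < 'kdc' since 'j' < 'k' at position 1
  'kdc' < 'twn' since 'k' < 't' at position 1
  'twn' < 'ubw' since 't' < 'u' at position 1
  'ubw' < 'zwzt' since 'u' < 'z' at position 1
Chaining these comparisons gives the alphabetical order.
Final answer: ['dhaf', 'fgwow', 'jssi', 'kdc', 'twn', 'ubw', 'zwzt']


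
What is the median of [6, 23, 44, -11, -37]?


First, sort the list: [-37, -11, 6, 23, 44]
The list has 5 elements (odd count).
The middle index is 2 (0-based), and the element there is 6.
Final answer: 6


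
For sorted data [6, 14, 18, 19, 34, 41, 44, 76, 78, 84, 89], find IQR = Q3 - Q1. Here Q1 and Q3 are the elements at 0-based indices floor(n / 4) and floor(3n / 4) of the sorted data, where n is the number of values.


The data has n = 11 elements.
Q1 index = floor(11 / 4) = floor(2.75) = 2; Q3 index = floor(3 * 11 / 4) = floor(8.25) = 8
Q1 = element at index 2 = 18
Q3 = element at index 8 = 78
IQR = 78 - 18 = 60
Final answer: 60


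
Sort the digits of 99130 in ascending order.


The number 99130 has digits: 9, 9, 1, 3, 0
Sorted: 0, 1, 3, 9, 9
Joining the sorted digits gives the result.
Final answer: 01399


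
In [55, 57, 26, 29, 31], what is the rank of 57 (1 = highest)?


Sort descending: [57, 55, 31, 29, 26]
Find 57 in the sorted list.
57 is at position 1.
Final answer: 1


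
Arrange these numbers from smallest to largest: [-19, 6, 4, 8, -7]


Original list: [-19, 6, 4, 8, -7]
Repeatedly take the smallest remaining element:
  Remaining [-19, 6, 4, 8, -7] -> smallest is -19
  Remaining [6, 4, 8, -7] -> smallest is -7
  Remaining [6, 4, 8] -> smallest is 4
  Remaining [6, 8] -> smallest is 6
  Remaining [8] -> smallest is 8
Collecting the picks in order gives the sorted list.
Final answer: [-19, -7, 4, 6, 8]


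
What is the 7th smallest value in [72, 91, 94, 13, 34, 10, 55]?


Sort ascending: [10, 13, 34, 55, 72, 91, 94]
The 7th element (1-indexed) is at index 6.
Value = 94
Final answer: 94


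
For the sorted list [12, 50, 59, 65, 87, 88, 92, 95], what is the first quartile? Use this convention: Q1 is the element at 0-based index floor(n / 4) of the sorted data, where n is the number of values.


The list has n = 8 elements.
Q1 index = floor(8 / 4) = floor(2) = 2
Counting from index 0 in the sorted data, the element at index 2 is 59.
Final answer: 59


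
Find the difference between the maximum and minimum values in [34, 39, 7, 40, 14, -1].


Maximum value: 40
Minimum value: -1
Range = 40 - (-1) = 41
Final answer: 41


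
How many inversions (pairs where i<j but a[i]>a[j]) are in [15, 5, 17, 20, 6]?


For each element, count the later elements that are smaller than it:
  15 (index 0): smaller elements after it = [5, 6] -> 2
  5 (index 1): smaller elements after it = [] -> 0
  17 (index 2): smaller elements after it = [6] -> 1
  20 (index 3): smaller elements after it = [6] -> 1
Total inversions = 2 + 0 + 1 + 1 = 4
Final answer: 4


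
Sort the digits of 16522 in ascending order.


The number 16522 has digits: 1, 6, 5, 2, 2
Sorted: 1, 2, 2, 5, 6
Joining the sorted digits gives the result.
Final answer: 12256


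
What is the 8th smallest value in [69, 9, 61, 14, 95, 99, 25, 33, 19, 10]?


Sort ascending: [9, 10, 14, 19, 25, 33, 61, 69, 95, 99]
The 8th element (1-indexed) is at index 7.
Value = 69
Final answer: 69


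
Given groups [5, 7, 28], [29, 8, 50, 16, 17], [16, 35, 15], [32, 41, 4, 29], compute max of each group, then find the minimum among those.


Find max of each group:
  Group 1: [5, 7, 28] -> max = 28
  Group 2: [29, 8, 50, 16, 17] -> max = 50
  Group 3: [16, 35, 15] -> max = 35
  Group 4: [32, 41, 4, 29] -> max = 41
Maxes: [28, 50, 35, 41]
Minimum of maxes = 28
Final answer: 28


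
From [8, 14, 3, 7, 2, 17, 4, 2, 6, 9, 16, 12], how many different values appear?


List all unique values:
Distinct values: [2, 3, 4, 6, 7, 8, 9, 12, 14, 16, 17]
Count = 11
Final answer: 11


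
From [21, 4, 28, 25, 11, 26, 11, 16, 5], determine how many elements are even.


Check each element:
  21 is odd
  4 is even
  28 is even
  25 is odd
  11 is odd
  26 is even
  11 is odd
  16 is even
  5 is odd
Evens: [4, 28, 26, 16]
Count of evens = 4
Final answer: 4


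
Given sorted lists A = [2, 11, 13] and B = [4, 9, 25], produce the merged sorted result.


List A: [2, 11, 13]
List B: [4, 9, 25]
Repeatedly compare the front elements and take the smaller:
  2 vs 4 -> take 2
  11 vs 4 -> take 4
  11 vs 9 -> take 9
  11 vs 25 -> take 11
  13 vs 25 -> take 13
  A is exhausted; append the rest of B: [25]
Final answer: [2, 4, 9, 11, 13, 25]


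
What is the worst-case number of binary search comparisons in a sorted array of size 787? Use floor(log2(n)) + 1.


Binary search halves the search space each step.
Maximum comparisons = floor(log2(787)) + 1
log2(787) = 9.6202
floor(log2(787)) = 9, so 9 + 1 = 10
Final answer: 10


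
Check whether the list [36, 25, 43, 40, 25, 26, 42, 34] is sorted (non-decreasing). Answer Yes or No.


Check consecutive pairs:
  36 <= 25? False
  25 <= 43? True
  43 <= 40? False
  40 <= 25? False
  25 <= 26? True
  26 <= 42? True
  42 <= 34? False
4 consecutive pair(s) are out of order, so the list is not sorted.
Final answer: No


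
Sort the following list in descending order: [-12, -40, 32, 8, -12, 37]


Original list: [-12, -40, 32, 8, -12, 37]
Repeatedly take the largest remaining element:
  Remaining [-12, -40, 32, 8, -12, 37] -> largest is 37
  Remaining [-12, -40, 32, 8, -12] -> largest is 32
  Remaining [-12, -40, 8, -12] -> largest is 8
  Remaining [-12, -40, -12] -> largest is -12
  Remaining [-40, -12] -> largest is -12
  Remaining [-40] -> largest is -40
Collecting the picks in order gives the descending list.
Final answer: [37, 32, 8, -12, -12, -40]


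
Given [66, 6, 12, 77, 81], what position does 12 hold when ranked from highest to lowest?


Sort descending: [81, 77, 66, 12, 6]
Find 12 in the sorted list.
12 is at position 4.
Final answer: 4


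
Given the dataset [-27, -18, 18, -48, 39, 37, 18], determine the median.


First, sort the list: [-48, -27, -18, 18, 18, 37, 39]
The list has 7 elements (odd count).
The middle index is 3 (0-based), and the element there is 18.
Final answer: 18


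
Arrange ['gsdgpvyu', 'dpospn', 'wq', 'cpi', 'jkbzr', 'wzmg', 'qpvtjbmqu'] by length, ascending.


Compute lengths:
  'gsdgpvyu' has length 8
  'dpospn' has length 6
  'wq' has length 2
  'cpi' has length 3
  'jkbzr' has length 5
  'wzmg' has length 4
  'qpvtjbmqu' has length 9
Lengths in increasing order: 2 < 3 < 4 < 5 < 6 < 8 < 9
Listing the words in that order gives the answer.
Final answer: ['wq', 'cpi', 'wzmg', 'jkbzr', 'dpospn', 'gsdgpvyu', 'qpvtjbmqu']


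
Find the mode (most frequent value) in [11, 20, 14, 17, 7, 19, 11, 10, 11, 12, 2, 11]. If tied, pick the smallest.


Count the frequency of each value:
  2 appears 1 time(s)
  7 appears 1 time(s)
  10 appears 1 time(s)
  11 appears 4 time(s)
  12 appears 1 time(s)
  14 appears 1 time(s)
  17 appears 1 time(s)
  19 appears 1 time(s)
  20 appears 1 time(s)
Maximum frequency is 4.
Only 11 reaches that frequency, so it is the mode.
Final answer: 11


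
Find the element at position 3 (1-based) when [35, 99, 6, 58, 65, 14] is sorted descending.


Sort descending: [99, 65, 58, 35, 14, 6]
The 3rd element (1-indexed) is at index 2.
Value = 58
Final answer: 58


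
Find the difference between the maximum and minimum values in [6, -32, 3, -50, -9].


Maximum value: 6
Minimum value: -50
Range = 6 - (-50) = 56
Final answer: 56


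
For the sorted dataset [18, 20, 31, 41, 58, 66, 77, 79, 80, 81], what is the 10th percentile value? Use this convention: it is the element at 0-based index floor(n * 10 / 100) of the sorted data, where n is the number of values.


The dataset has n = 10 elements.
Index = floor(10 * 10 / 100) = floor(100 / 100) = floor(1) = 1
Counting from index 0 in the sorted data, the element at index 1 is 20.
Final answer: 20


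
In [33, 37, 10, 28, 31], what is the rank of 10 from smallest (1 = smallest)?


Sort ascending: [10, 28, 31, 33, 37]
Find 10 in the sorted list.
10 is at position 1 (1-indexed).
Final answer: 1


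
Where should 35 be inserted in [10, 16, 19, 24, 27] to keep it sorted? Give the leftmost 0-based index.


List is sorted: [10, 16, 19, 24, 27]
We need the leftmost position where 35 can be inserted, i.e. the first index whose element is >= 35 (or the end of the list if none is).
Binary search with low=0, high=5 (0-based indices):
  low=0, high=5, mid=2: a[2]=19 < 35, so low = 3
  low=3, high=5, mid=4: a[4]=27 < 35, so low = 5
Now low = high = 5, so the insertion index is 5.
Final answer: 5


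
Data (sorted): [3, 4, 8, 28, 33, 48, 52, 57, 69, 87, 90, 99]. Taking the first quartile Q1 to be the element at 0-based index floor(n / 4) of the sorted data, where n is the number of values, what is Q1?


The list has n = 12 elements.
Q1 index = floor(12 / 4) = floor(3) = 3
Counting from index 0 in the sorted data, the element at index 3 is 28.
Final answer: 28


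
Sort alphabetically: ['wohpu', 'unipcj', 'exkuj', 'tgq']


Compare strings character by character (the first differing letter decides):
  'exkuj' < 'tgq' since 'e' < 't' at position 1
  'tgq' < 'unipcj' since 't' < 'u' at position 1
  'unipcj' < 'wohpu' since 'u' < 'w' at position 1
Chaining these comparisons gives the alphabetical order.
Final answer: ['exkuj', 'tgq', 'unipcj', 'wohpu']


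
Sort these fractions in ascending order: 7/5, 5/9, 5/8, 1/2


Convert to decimal for comparison:
  7/5 = 1.4
  5/9 = 0.5556
  5/8 = 0.625
  1/2 = 0.5
Decimals in increasing order: 0.5 < 0.5556 < 0.625 < 1.4
Writing each back as its fraction gives the sorted order.
Final answer: 1/2, 5/9, 5/8, 7/5


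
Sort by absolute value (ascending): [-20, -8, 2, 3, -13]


Compute absolute values:
  |-20| = 20
  |-8| = 8
  |2| = 2
  |3| = 3
  |-13| = 13
Absolute values in increasing order: 2 < 3 < 8 < 13 < 20
Listing the original numbers in that order gives the answer.
Final answer: [2, 3, -8, -13, -20]


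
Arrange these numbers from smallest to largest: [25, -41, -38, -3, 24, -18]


Original list: [25, -41, -38, -3, 24, -18]
Repeatedly take the smallest remaining element:
  Remaining [25, -41, -38, -3, 24, -18] -> smallest is -41
  Remaining [25, -38, -3, 24, -18] -> smallest is -38
  Remaining [25, -3, 24, -18] -> smallest is -18
  Remaining [25, -3, 24] -> smallest is -3
  Remaining [25, 24] -> smallest is 24
  Remaining [25] -> smallest is 25
Collecting the picks in order gives the sorted list.
Final answer: [-41, -38, -18, -3, 24, 25]


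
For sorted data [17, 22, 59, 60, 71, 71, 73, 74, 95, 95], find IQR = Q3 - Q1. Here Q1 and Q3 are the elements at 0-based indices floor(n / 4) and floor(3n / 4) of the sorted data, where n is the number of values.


The data has n = 10 elements.
Q1 index = floor(10 / 4) = floor(2.5) = 2; Q3 index = floor(3 * 10 / 4) = floor(7.5) = 7
Q1 = element at index 2 = 59
Q3 = element at index 7 = 74
IQR = 74 - 59 = 15
Final answer: 15


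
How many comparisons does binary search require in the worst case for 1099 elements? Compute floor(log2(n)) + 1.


Binary search halves the search space each step.
Maximum comparisons = floor(log2(1099)) + 1
log2(1099) = 10.102
floor(log2(1099)) = 10, so 10 + 1 = 11
Final answer: 11


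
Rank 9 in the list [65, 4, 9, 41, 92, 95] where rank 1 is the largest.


Sort descending: [95, 92, 65, 41, 9, 4]
Find 9 in the sorted list.
9 is at position 5.
Final answer: 5


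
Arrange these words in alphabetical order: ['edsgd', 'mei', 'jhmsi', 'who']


Compare strings character by character (the first differing letter decides):
  'edsgd' < 'jhmsi' since 'e' < 'j' at position 1
  'jhmsi' < 'mei' since 'j' < 'm' at position 1
  'mei' < 'who' since 'm' < 'w' at position 1
Chaining these comparisons gives the alphabetical order.
Final answer: ['edsgd', 'jhmsi', 'mei', 'who']


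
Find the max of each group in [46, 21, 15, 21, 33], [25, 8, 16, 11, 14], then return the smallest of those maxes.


Find max of each group:
  Group 1: [46, 21, 15, 21, 33] -> max = 46
  Group 2: [25, 8, 16, 11, 14] -> max = 25
Maxes: [46, 25]
Minimum of maxes = 25
Final answer: 25


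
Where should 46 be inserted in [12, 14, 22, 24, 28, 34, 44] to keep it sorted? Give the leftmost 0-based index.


List is sorted: [12, 14, 22, 24, 28, 34, 44]
We need the leftmost position where 46 can be inserted, i.e. the first index whose element is >= 46 (or the end of the list if none is).
Binary search with low=0, high=7 (0-based indices):
  low=0, high=7, mid=3: a[3]=24 < 46, so low = 4
  low=4, high=7, mid=5: a[5]=34 < 46, so low = 6
  low=6, high=7, mid=6: a[6]=44 < 46, so low = 7
Now low = high = 7, so the insertion index is 7.
Final answer: 7


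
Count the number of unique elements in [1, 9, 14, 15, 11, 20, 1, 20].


List all unique values:
Distinct values: [1, 9, 11, 14, 15, 20]
Count = 6
Final answer: 6


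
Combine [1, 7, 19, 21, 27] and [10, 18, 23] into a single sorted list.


List A: [1, 7, 19, 21, 27]
List B: [10, 18, 23]
Repeatedly compare the front elements and take the smaller:
  1 vs 10 -> take 1
  7 vs 10 -> take 7
  19 vs 10 -> take 10
  19 vs 18 -> take 18
  19 vs 23 -> take 19
  21 vs 23 -> take 21
  27 vs 23 -> take 23
  B is exhausted; append the rest of A: [27]
Final answer: [1, 7, 10, 18, 19, 21, 23, 27]


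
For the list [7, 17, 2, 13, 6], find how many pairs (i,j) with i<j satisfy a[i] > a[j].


For each element, count the later elements that are smaller than it:
  7 (index 0): smaller elements after it = [2, 6] -> 2
  17 (index 1): smaller elements after it = [2, 13, 6] -> 3
  2 (index 2): smaller elements after it = [] -> 0
  13 (index 3): smaller elements after it = [6] -> 1
Total inversions = 2 + 3 + 0 + 1 = 6
Final answer: 6


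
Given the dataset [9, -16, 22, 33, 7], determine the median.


First, sort the list: [-16, 7, 9, 22, 33]
The list has 5 elements (odd count).
The middle index is 2 (0-based), and the element there is 9.
Final answer: 9


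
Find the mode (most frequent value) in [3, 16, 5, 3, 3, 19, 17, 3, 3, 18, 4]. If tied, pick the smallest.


Count the frequency of each value:
  3 appears 5 time(s)
  4 appears 1 time(s)
  5 appears 1 time(s)
  16 appears 1 time(s)
  17 appears 1 time(s)
  18 appears 1 time(s)
  19 appears 1 time(s)
Maximum frequency is 5.
Only 3 reaches that frequency, so it is the mode.
Final answer: 3


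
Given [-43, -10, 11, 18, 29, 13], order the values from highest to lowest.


Original list: [-43, -10, 11, 18, 29, 13]
Repeatedly take the largest remaining element:
  Remaining [-43, -10, 11, 18, 29, 13] -> largest is 29
  Remaining [-43, -10, 11, 18, 13] -> largest is 18
  Remaining [-43, -10, 11, 13] -> largest is 13
  Remaining [-43, -10, 11] -> largest is 11
  Remaining [-43, -10] -> largest is -10
  Remaining [-43] -> largest is -43
Collecting the picks in order gives the descending list.
Final answer: [29, 18, 13, 11, -10, -43]


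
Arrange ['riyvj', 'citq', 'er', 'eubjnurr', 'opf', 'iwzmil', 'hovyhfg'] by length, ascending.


Compute lengths:
  'riyvj' has length 5
  'citq' has length 4
  'er' has length 2
  'eubjnurr' has length 8
  'opf' has length 3
  'iwzmil' has length 6
  'hovyhfg' has length 7
Lengths in increasing order: 2 < 3 < 4 < 5 < 6 < 7 < 8
Listing the words in that order gives the answer.
Final answer: ['er', 'opf', 'citq', 'riyvj', 'iwzmil', 'hovyhfg', 'eubjnurr']


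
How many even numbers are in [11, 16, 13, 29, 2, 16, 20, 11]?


Check each element:
  11 is odd
  16 is even
  13 is odd
  29 is odd
  2 is even
  16 is even
  20 is even
  11 is odd
Evens: [16, 2, 16, 20]
Count of evens = 4
Final answer: 4


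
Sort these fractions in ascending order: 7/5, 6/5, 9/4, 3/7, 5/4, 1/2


Convert to decimal for comparison:
  7/5 = 1.4
  6/5 = 1.2
  9/4 = 2.25
  3/7 = 0.4286
  5/4 = 1.25
  1/2 = 0.5
Decimals in increasing order: 0.4286 < 0.5 < 1.2 < 1.25 < 1.4 < 2.25
Writing each back as its fraction gives the sorted order.
Final answer: 3/7, 1/2, 6/5, 5/4, 7/5, 9/4


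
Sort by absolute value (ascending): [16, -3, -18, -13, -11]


Compute absolute values:
  |16| = 16
  |-3| = 3
  |-18| = 18
  |-13| = 13
  |-11| = 11
Absolute values in increasing order: 3 < 11 < 13 < 16 < 18
Listing the original numbers in that order gives the answer.
Final answer: [-3, -11, -13, 16, -18]


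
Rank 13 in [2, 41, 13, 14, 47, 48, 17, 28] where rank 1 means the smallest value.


Sort ascending: [2, 13, 14, 17, 28, 41, 47, 48]
Find 13 in the sorted list.
13 is at position 2 (1-indexed).
Final answer: 2


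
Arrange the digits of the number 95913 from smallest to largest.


The number 95913 has digits: 9, 5, 9, 1, 3
Sorted: 1, 3, 5, 9, 9
Joining the sorted digits gives the result.
Final answer: 13599


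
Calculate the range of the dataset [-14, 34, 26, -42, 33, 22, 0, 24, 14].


Maximum value: 34
Minimum value: -42
Range = 34 - (-42) = 76
Final answer: 76


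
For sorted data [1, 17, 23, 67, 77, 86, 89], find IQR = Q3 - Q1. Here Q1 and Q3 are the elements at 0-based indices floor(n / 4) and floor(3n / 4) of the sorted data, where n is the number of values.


The data has n = 7 elements.
Q1 index = floor(7 / 4) = floor(1.75) = 1; Q3 index = floor(3 * 7 / 4) = floor(5.25) = 5
Q1 = element at index 1 = 17
Q3 = element at index 5 = 86
IQR = 86 - 17 = 69
Final answer: 69


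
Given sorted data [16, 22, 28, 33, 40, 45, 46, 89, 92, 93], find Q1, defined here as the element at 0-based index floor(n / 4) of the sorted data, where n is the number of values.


The list has n = 10 elements.
Q1 index = floor(10 / 4) = floor(2.5) = 2
Counting from index 0 in the sorted data, the element at index 2 is 28.
Final answer: 28


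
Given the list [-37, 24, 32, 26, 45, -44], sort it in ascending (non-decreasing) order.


Original list: [-37, 24, 32, 26, 45, -44]
Repeatedly take the smallest remaining element:
  Remaining [-37, 24, 32, 26, 45, -44] -> smallest is -44
  Remaining [-37, 24, 32, 26, 45] -> smallest is -37
  Remaining [24, 32, 26, 45] -> smallest is 24
  Remaining [32, 26, 45] -> smallest is 26
  Remaining [32, 45] -> smallest is 32
  Remaining [45] -> smallest is 45
Collecting the picks in order gives the sorted list.
Final answer: [-44, -37, 24, 26, 32, 45]


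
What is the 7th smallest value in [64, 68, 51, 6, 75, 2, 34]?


Sort ascending: [2, 6, 34, 51, 64, 68, 75]
The 7th element (1-indexed) is at index 6.
Value = 75
Final answer: 75


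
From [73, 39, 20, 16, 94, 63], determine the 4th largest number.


Sort descending: [94, 73, 63, 39, 20, 16]
The 4th element (1-indexed) is at index 3.
Value = 39
Final answer: 39


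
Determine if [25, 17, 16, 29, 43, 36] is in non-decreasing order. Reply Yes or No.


Check consecutive pairs:
  25 <= 17? False
  17 <= 16? False
  16 <= 29? True
  29 <= 43? True
  43 <= 36? False
3 consecutive pair(s) are out of order, so the list is not sorted.
Final answer: No


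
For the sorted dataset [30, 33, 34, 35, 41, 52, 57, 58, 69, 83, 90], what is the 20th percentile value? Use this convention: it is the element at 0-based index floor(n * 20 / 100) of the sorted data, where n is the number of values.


The dataset has n = 11 elements.
Index = floor(11 * 20 / 100) = floor(220 / 100) = floor(2.2) = 2
Counting from index 0 in the sorted data, the element at index 2 is 34.
Final answer: 34


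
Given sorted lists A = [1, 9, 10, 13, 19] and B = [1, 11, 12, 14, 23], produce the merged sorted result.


List A: [1, 9, 10, 13, 19]
List B: [1, 11, 12, 14, 23]
Repeatedly compare the front elements and take the smaller:
  1 vs 1 -> take 1
  9 vs 1 -> take 1
  9 vs 11 -> take 9
  10 vs 11 -> take 10
  13 vs 11 -> take 11
  13 vs 12 -> take 12
  13 vs 14 -> take 13
  19 vs 14 -> take 14
  19 vs 23 -> take 19
  A is exhausted; append the rest of B: [23]
Final answer: [1, 1, 9, 10, 11, 12, 13, 14, 19, 23]


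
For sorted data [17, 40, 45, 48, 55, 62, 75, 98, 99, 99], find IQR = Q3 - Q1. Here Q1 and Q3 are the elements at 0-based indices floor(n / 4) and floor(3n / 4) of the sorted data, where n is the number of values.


The data has n = 10 elements.
Q1 index = floor(10 / 4) = floor(2.5) = 2; Q3 index = floor(3 * 10 / 4) = floor(7.5) = 7
Q1 = element at index 2 = 45
Q3 = element at index 7 = 98
IQR = 98 - 45 = 53
Final answer: 53


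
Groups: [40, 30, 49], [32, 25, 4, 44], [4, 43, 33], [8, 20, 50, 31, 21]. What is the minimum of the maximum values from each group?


Find max of each group:
  Group 1: [40, 30, 49] -> max = 49
  Group 2: [32, 25, 4, 44] -> max = 44
  Group 3: [4, 43, 33] -> max = 43
  Group 4: [8, 20, 50, 31, 21] -> max = 50
Maxes: [49, 44, 43, 50]
Minimum of maxes = 43
Final answer: 43


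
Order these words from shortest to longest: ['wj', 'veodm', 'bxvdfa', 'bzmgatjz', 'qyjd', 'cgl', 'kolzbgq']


Compute lengths:
  'wj' has length 2
  'veodm' has length 5
  'bxvdfa' has length 6
  'bzmgatjz' has length 8
  'qyjd' has length 4
  'cgl' has length 3
  'kolzbgq' has length 7
Lengths in increasing order: 2 < 3 < 4 < 5 < 6 < 7 < 8
Listing the words in that order gives the answer.
Final answer: ['wj', 'cgl', 'qyjd', 'veodm', 'bxvdfa', 'kolzbgq', 'bzmgatjz']


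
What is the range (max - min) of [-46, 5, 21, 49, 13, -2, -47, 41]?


Maximum value: 49
Minimum value: -47
Range = 49 - (-47) = 96
Final answer: 96


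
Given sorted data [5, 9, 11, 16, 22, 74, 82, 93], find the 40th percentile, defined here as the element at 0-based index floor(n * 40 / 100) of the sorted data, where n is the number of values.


The dataset has n = 8 elements.
Index = floor(8 * 40 / 100) = floor(320 / 100) = floor(3.2) = 3
Counting from index 0 in the sorted data, the element at index 3 is 16.
Final answer: 16


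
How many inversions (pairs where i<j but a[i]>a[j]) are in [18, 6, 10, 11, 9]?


For each element, count the later elements that are smaller than it:
  18 (index 0): smaller elements after it = [6, 10, 11, 9] -> 4
  6 (index 1): smaller elements after it = [] -> 0
  10 (index 2): smaller elements after it = [9] -> 1
  11 (index 3): smaller elements after it = [9] -> 1
Total inversions = 4 + 0 + 1 + 1 = 6
Final answer: 6


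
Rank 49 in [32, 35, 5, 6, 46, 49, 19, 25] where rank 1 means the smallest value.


Sort ascending: [5, 6, 19, 25, 32, 35, 46, 49]
Find 49 in the sorted list.
49 is at position 8 (1-indexed).
Final answer: 8


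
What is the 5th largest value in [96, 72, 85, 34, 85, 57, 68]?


Sort descending: [96, 85, 85, 72, 68, 57, 34]
The 5th element (1-indexed) is at index 4.
Value = 68
Final answer: 68


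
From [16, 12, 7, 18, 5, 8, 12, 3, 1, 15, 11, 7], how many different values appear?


List all unique values:
Distinct values: [1, 3, 5, 7, 8, 11, 12, 15, 16, 18]
Count = 10
Final answer: 10


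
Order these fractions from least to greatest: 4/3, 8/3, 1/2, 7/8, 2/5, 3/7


Convert to decimal for comparison:
  4/3 = 1.3333
  8/3 = 2.6667
  1/2 = 0.5
  7/8 = 0.875
  2/5 = 0.4
  3/7 = 0.4286
Decimals in increasing order: 0.4 < 0.4286 < 0.5 < 0.875 < 1.3333 < 2.6667
Writing each back as its fraction gives the sorted order.
Final answer: 2/5, 3/7, 1/2, 7/8, 4/3, 8/3


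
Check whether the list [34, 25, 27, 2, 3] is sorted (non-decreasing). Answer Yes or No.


Check consecutive pairs:
  34 <= 25? False
  25 <= 27? True
  27 <= 2? False
  2 <= 3? True
2 consecutive pair(s) are out of order, so the list is not sorted.
Final answer: No


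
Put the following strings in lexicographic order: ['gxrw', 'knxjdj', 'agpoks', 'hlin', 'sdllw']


Compare strings character by character (the first differing letter decides):
  'agpoks' < 'gxrw' since 'a' < 'g' at position 1
  'gxrw' < 'hlin' since 'g' < 'h' at position 1
  'hlin' < 'knxjdj' since 'h' < 'k' at position 1
  'knxjdj' < 'sdllw' since 'k' < 's' at position 1
Chaining these comparisons gives the alphabetical order.
Final answer: ['agpoks', 'gxrw', 'hlin', 'knxjdj', 'sdllw']


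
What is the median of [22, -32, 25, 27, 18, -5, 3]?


First, sort the list: [-32, -5, 3, 18, 22, 25, 27]
The list has 7 elements (odd count).
The middle index is 3 (0-based), and the element there is 18.
Final answer: 18


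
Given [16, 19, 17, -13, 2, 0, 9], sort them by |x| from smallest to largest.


Compute absolute values:
  |16| = 16
  |19| = 19
  |17| = 17
  |-13| = 13
  |2| = 2
  |0| = 0
  |9| = 9
Absolute values in increasing order: 0 < 2 < 9 < 13 < 16 < 17 < 19
Listing the original numbers in that order gives the answer.
Final answer: [0, 2, 9, -13, 16, 17, 19]


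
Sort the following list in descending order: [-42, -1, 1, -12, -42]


Original list: [-42, -1, 1, -12, -42]
Repeatedly take the largest remaining element:
  Remaining [-42, -1, 1, -12, -42] -> largest is 1
  Remaining [-42, -1, -12, -42] -> largest is -1
  Remaining [-42, -12, -42] -> largest is -12
  Remaining [-42, -42] -> largest is -42
  Remaining [-42] -> largest is -42
Collecting the picks in order gives the descending list.
Final answer: [1, -1, -12, -42, -42]


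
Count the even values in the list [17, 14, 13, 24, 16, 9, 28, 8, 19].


Check each element:
  17 is odd
  14 is even
  13 is odd
  24 is even
  16 is even
  9 is odd
  28 is even
  8 is even
  19 is odd
Evens: [14, 24, 16, 28, 8]
Count of evens = 5
Final answer: 5


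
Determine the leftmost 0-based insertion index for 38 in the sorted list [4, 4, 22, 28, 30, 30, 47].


List is sorted: [4, 4, 22, 28, 30, 30, 47]
We need the leftmost position where 38 can be inserted, i.e. the first index whose element is >= 38 (or the end of the list if none is).
Binary search with low=0, high=7 (0-based indices):
  low=0, high=7, mid=3: a[3]=28 < 38, so low = 4
  low=4, high=7, mid=5: a[5]=30 < 38, so low = 6
  low=6, high=7, mid=6: a[6]=47 >= 38, so high = 6
Now low = high = 6, so the insertion index is 6.
Final answer: 6


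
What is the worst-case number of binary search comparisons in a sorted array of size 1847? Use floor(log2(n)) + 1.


Binary search halves the search space each step.
Maximum comparisons = floor(log2(1847)) + 1
log2(1847) = 10.851
floor(log2(1847)) = 10, so 10 + 1 = 11
Final answer: 11


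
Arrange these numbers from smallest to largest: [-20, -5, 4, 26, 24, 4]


Original list: [-20, -5, 4, 26, 24, 4]
Repeatedly take the smallest remaining element:
  Remaining [-20, -5, 4, 26, 24, 4] -> smallest is -20
  Remaining [-5, 4, 26, 24, 4] -> smallest is -5
  Remaining [4, 26, 24, 4] -> smallest is 4
  Remaining [26, 24, 4] -> smallest is 4
  Remaining [26, 24] -> smallest is 24
  Remaining [26] -> smallest is 26
Collecting the picks in order gives the sorted list.
Final answer: [-20, -5, 4, 4, 24, 26]


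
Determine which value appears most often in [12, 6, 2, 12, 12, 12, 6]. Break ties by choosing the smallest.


Count the frequency of each value:
  2 appears 1 time(s)
  6 appears 2 time(s)
  12 appears 4 time(s)
Maximum frequency is 4.
Only 12 reaches that frequency, so it is the mode.
Final answer: 12


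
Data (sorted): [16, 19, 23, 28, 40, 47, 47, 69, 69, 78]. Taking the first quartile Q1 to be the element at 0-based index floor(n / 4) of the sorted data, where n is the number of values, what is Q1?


The list has n = 10 elements.
Q1 index = floor(10 / 4) = floor(2.5) = 2
Counting from index 0 in the sorted data, the element at index 2 is 23.
Final answer: 23


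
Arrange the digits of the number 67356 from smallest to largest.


The number 67356 has digits: 6, 7, 3, 5, 6
Sorted: 3, 5, 6, 6, 7
Joining the sorted digits gives the result.
Final answer: 35667


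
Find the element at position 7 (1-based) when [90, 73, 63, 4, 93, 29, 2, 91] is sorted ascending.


Sort ascending: [2, 4, 29, 63, 73, 90, 91, 93]
The 7th element (1-indexed) is at index 6.
Value = 91
Final answer: 91


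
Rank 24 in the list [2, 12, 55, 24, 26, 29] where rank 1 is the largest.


Sort descending: [55, 29, 26, 24, 12, 2]
Find 24 in the sorted list.
24 is at position 4.
Final answer: 4
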